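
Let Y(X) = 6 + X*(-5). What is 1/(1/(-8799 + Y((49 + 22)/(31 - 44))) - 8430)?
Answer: -113954/960632233 ≈ -0.00011862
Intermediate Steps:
Y(X) = 6 - 5*X
1/(1/(-8799 + Y((49 + 22)/(31 - 44))) - 8430) = 1/(1/(-8799 + (6 - 5*(49 + 22)/(31 - 44))) - 8430) = 1/(1/(-8799 + (6 - 355/(-13))) - 8430) = 1/(1/(-8799 + (6 - 355*(-1)/13)) - 8430) = 1/(1/(-8799 + (6 - 5*(-71/13))) - 8430) = 1/(1/(-8799 + (6 + 355/13)) - 8430) = 1/(1/(-8799 + 433/13) - 8430) = 1/(1/(-113954/13) - 8430) = 1/(-13/113954 - 8430) = 1/(-960632233/113954) = -113954/960632233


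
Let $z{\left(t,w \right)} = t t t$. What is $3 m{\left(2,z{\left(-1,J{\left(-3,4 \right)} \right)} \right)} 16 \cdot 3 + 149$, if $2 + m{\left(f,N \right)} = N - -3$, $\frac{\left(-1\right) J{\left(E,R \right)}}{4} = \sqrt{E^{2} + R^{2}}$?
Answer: $149$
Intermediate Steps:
$J{\left(E,R \right)} = - 4 \sqrt{E^{2} + R^{2}}$
$z{\left(t,w \right)} = t^{3}$ ($z{\left(t,w \right)} = t^{2} t = t^{3}$)
$m{\left(f,N \right)} = 1 + N$ ($m{\left(f,N \right)} = -2 + \left(N - -3\right) = -2 + \left(N + 3\right) = -2 + \left(3 + N\right) = 1 + N$)
$3 m{\left(2,z{\left(-1,J{\left(-3,4 \right)} \right)} \right)} 16 \cdot 3 + 149 = 3 \left(1 + \left(-1\right)^{3}\right) 16 \cdot 3 + 149 = 3 \left(1 - 1\right) 48 + 149 = 3 \cdot 0 \cdot 48 + 149 = 0 \cdot 48 + 149 = 0 + 149 = 149$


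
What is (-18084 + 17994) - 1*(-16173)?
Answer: 16083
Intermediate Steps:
(-18084 + 17994) - 1*(-16173) = -90 + 16173 = 16083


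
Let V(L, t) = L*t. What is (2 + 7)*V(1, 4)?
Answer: 36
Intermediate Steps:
(2 + 7)*V(1, 4) = (2 + 7)*(1*4) = 9*4 = 36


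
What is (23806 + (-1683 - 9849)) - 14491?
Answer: -2217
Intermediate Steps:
(23806 + (-1683 - 9849)) - 14491 = (23806 - 11532) - 14491 = 12274 - 14491 = -2217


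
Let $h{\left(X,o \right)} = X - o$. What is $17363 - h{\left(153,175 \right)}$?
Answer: $17385$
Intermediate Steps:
$17363 - h{\left(153,175 \right)} = 17363 - \left(153 - 175\right) = 17363 - -22 = 17363 + 22 = 17385$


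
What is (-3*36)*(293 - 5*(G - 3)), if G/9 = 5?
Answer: -8964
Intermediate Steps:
G = 45 (G = 9*5 = 45)
(-3*36)*(293 - 5*(G - 3)) = (-3*36)*(293 - 5*(45 - 3)) = -108*(293 - 5*42) = -108*(293 - 210) = -108*83 = -8964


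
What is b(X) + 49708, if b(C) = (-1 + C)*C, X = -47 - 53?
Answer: 59808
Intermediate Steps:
X = -100
b(C) = C*(-1 + C)
b(X) + 49708 = -100*(-1 - 100) + 49708 = -100*(-101) + 49708 = 10100 + 49708 = 59808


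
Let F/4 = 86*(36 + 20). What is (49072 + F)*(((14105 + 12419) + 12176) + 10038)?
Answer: 3330559968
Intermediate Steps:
F = 19264 (F = 4*(86*(36 + 20)) = 4*(86*56) = 4*4816 = 19264)
(49072 + F)*(((14105 + 12419) + 12176) + 10038) = (49072 + 19264)*(((14105 + 12419) + 12176) + 10038) = 68336*((26524 + 12176) + 10038) = 68336*(38700 + 10038) = 68336*48738 = 3330559968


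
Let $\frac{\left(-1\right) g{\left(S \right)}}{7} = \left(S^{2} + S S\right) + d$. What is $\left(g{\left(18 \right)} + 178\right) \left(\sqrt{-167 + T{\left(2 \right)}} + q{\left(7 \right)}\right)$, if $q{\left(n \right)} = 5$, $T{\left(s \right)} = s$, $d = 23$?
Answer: $-22595 - 4519 i \sqrt{165} \approx -22595.0 - 58048.0 i$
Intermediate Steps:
$g{\left(S \right)} = -161 - 14 S^{2}$ ($g{\left(S \right)} = - 7 \left(\left(S^{2} + S S\right) + 23\right) = - 7 \left(\left(S^{2} + S^{2}\right) + 23\right) = - 7 \left(2 S^{2} + 23\right) = - 7 \left(23 + 2 S^{2}\right) = -161 - 14 S^{2}$)
$\left(g{\left(18 \right)} + 178\right) \left(\sqrt{-167 + T{\left(2 \right)}} + q{\left(7 \right)}\right) = \left(\left(-161 - 14 \cdot 18^{2}\right) + 178\right) \left(\sqrt{-167 + 2} + 5\right) = \left(\left(-161 - 4536\right) + 178\right) \left(\sqrt{-165} + 5\right) = \left(\left(-161 - 4536\right) + 178\right) \left(i \sqrt{165} + 5\right) = \left(-4697 + 178\right) \left(5 + i \sqrt{165}\right) = - 4519 \left(5 + i \sqrt{165}\right) = -22595 - 4519 i \sqrt{165}$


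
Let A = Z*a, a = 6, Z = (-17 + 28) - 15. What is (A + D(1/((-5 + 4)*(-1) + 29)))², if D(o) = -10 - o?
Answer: 1042441/900 ≈ 1158.3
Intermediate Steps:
Z = -4 (Z = 11 - 15 = -4)
A = -24 (A = -4*6 = -24)
(A + D(1/((-5 + 4)*(-1) + 29)))² = (-24 + (-10 - 1/((-5 + 4)*(-1) + 29)))² = (-24 + (-10 - 1/(-1*(-1) + 29)))² = (-24 + (-10 - 1/(1 + 29)))² = (-24 + (-10 - 1/30))² = (-24 - 301/30)² = (-1021/30)² = 1042441/900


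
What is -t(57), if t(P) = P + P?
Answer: -114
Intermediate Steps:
t(P) = 2*P
-t(57) = -2*57 = -1*114 = -114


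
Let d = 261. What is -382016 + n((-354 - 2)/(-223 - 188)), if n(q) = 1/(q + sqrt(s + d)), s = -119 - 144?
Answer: (-157008576*sqrt(2) + 135997285*I)/(-356*I + 411*sqrt(2)) ≈ -3.8202e+5 - 0.51404*I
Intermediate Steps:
s = -263
n(q) = 1/(q + I*sqrt(2)) (n(q) = 1/(q + sqrt(-263 + 261)) = 1/(q + sqrt(-2)) = 1/(q + I*sqrt(2)))
-382016 + n((-354 - 2)/(-223 - 188)) = -382016 + 1/((-354 - 2)/(-223 - 188) + I*sqrt(2)) = -382016 + 1/(-356/(-411) + I*sqrt(2)) = -382016 + 1/(-356*(-1/411) + I*sqrt(2)) = -382016 + 1/(356/411 + I*sqrt(2))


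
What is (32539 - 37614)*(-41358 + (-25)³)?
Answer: 289188725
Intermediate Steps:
(32539 - 37614)*(-41358 + (-25)³) = -5075*(-41358 - 15625) = -5075*(-56983) = 289188725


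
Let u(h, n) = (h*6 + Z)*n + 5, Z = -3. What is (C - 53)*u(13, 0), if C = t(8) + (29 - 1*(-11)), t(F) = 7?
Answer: -30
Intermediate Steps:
u(h, n) = 5 + n*(-3 + 6*h) (u(h, n) = (h*6 - 3)*n + 5 = (6*h - 3)*n + 5 = (-3 + 6*h)*n + 5 = n*(-3 + 6*h) + 5 = 5 + n*(-3 + 6*h))
C = 47 (C = 7 + (29 - 1*(-11)) = 7 + (29 + 11) = 7 + 40 = 47)
(C - 53)*u(13, 0) = (47 - 53)*(5 - 3*0 + 6*13*0) = -6*(5 + 0 + 0) = -6*5 = -30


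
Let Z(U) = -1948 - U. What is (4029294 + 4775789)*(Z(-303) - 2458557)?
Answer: -21662282806766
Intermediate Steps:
(4029294 + 4775789)*(Z(-303) - 2458557) = (4029294 + 4775789)*((-1948 - 1*(-303)) - 2458557) = 8805083*((-1948 + 303) - 2458557) = 8805083*(-1645 - 2458557) = 8805083*(-2460202) = -21662282806766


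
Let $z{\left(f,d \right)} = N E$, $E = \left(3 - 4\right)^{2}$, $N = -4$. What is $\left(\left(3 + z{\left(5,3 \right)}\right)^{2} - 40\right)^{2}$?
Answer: $1521$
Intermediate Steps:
$E = 1$ ($E = \left(-1\right)^{2} = 1$)
$z{\left(f,d \right)} = -4$ ($z{\left(f,d \right)} = \left(-4\right) 1 = -4$)
$\left(\left(3 + z{\left(5,3 \right)}\right)^{2} - 40\right)^{2} = \left(\left(3 - 4\right)^{2} - 40\right)^{2} = \left(\left(-1\right)^{2} - 40\right)^{2} = \left(1 - 40\right)^{2} = \left(-39\right)^{2} = 1521$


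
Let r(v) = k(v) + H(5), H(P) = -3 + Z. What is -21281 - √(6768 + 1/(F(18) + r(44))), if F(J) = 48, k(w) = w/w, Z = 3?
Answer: -21281 - √331633/7 ≈ -21363.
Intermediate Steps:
H(P) = 0 (H(P) = -3 + 3 = 0)
k(w) = 1
r(v) = 1 (r(v) = 1 + 0 = 1)
-21281 - √(6768 + 1/(F(18) + r(44))) = -21281 - √(6768 + 1/(48 + 1)) = -21281 - √(6768 + 1/49) = -21281 - √(331633/49) = -21281 - √331633/7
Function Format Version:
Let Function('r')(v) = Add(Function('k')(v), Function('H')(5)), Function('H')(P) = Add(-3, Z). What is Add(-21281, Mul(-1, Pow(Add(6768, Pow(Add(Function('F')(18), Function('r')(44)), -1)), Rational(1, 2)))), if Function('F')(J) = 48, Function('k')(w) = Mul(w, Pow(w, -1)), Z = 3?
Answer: Add(-21281, Mul(Rational(-1, 7), Pow(331633, Rational(1, 2)))) ≈ -21363.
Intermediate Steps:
Function('H')(P) = 0 (Function('H')(P) = Add(-3, 3) = 0)
Function('k')(w) = 1
Function('r')(v) = 1 (Function('r')(v) = Add(1, 0) = 1)
Add(-21281, Mul(-1, Pow(Add(6768, Pow(Add(Function('F')(18), Function('r')(44)), -1)), Rational(1, 2)))) = Add(-21281, Mul(-1, Pow(Add(6768, Pow(Add(48, 1), -1)), Rational(1, 2)))) = Add(-21281, Mul(-1, Pow(Add(6768, Pow(49, -1)), Rational(1, 2)))) = Add(-21281, Mul(-1, Pow(Add(6768, Rational(1, 49)), Rational(1, 2)))) = Add(-21281, Mul(-1, Pow(Rational(331633, 49), Rational(1, 2)))) = Add(-21281, Mul(-1, Mul(Rational(1, 7), Pow(331633, Rational(1, 2))))) = Add(-21281, Mul(Rational(-1, 7), Pow(331633, Rational(1, 2))))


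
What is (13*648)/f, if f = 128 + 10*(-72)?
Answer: -1053/74 ≈ -14.230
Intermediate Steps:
f = -592 (f = 128 - 720 = -592)
(13*648)/f = (13*648)/(-592) = 8424*(-1/592) = -1053/74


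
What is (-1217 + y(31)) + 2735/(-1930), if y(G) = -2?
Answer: -471081/386 ≈ -1220.4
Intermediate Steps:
(-1217 + y(31)) + 2735/(-1930) = (-1217 - 2) + 2735/(-1930) = -1219 + 2735*(-1/1930) = -1219 - 547/386 = -471081/386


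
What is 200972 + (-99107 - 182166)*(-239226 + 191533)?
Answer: 13414954161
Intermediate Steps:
200972 + (-99107 - 182166)*(-239226 + 191533) = 200972 - 281273*(-47693) = 200972 + 13414753189 = 13414954161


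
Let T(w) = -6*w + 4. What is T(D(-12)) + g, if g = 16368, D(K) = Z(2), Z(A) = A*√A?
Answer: 16372 - 12*√2 ≈ 16355.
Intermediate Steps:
Z(A) = A^(3/2)
D(K) = 2*√2 (D(K) = 2^(3/2) = 2*√2)
T(w) = 4 - 6*w
T(D(-12)) + g = (4 - 12*√2) + 16368 = 16372 - 12*√2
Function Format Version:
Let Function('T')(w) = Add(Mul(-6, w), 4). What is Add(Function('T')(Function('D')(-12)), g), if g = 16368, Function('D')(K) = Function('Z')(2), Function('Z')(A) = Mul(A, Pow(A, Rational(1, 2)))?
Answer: Add(16372, Mul(-12, Pow(2, Rational(1, 2)))) ≈ 16355.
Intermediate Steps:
Function('Z')(A) = Pow(A, Rational(3, 2))
Function('D')(K) = Mul(2, Pow(2, Rational(1, 2))) (Function('D')(K) = Pow(2, Rational(3, 2)) = Mul(2, Pow(2, Rational(1, 2))))
Function('T')(w) = Add(4, Mul(-6, w))
Add(Function('T')(Function('D')(-12)), g) = Add(Add(4, Mul(-6, Mul(2, Pow(2, Rational(1, 2))))), 16368) = Add(Add(4, Mul(-12, Pow(2, Rational(1, 2)))), 16368) = Add(16372, Mul(-12, Pow(2, Rational(1, 2))))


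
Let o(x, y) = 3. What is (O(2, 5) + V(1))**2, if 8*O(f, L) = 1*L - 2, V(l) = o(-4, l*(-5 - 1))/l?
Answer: 729/64 ≈ 11.391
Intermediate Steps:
V(l) = 3/l
O(f, L) = -1/4 + L/8 (O(f, L) = (1*L - 2)/8 = (L - 2)/8 = (-2 + L)/8 = -1/4 + L/8)
(O(2, 5) + V(1))**2 = ((-1/4 + (1/8)*5) + 3/1)**2 = ((-1/4 + 5/8) + 3*1)**2 = (3/8 + 3)**2 = (27/8)**2 = 729/64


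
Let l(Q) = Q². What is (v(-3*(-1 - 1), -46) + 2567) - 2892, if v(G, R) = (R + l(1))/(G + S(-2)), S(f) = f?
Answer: -1345/4 ≈ -336.25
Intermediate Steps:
v(G, R) = (1 + R)/(-2 + G) (v(G, R) = (R + 1²)/(G - 2) = (R + 1)/(-2 + G) = (1 + R)/(-2 + G))
(v(-3*(-1 - 1), -46) + 2567) - 2892 = ((1 - 46)/(-2 - 3*(-1 - 1)) + 2567) - 2892 = (-45/(-2 - 3*(-2)) + 2567) - 2892 = (-45/(-2 + 6) + 2567) - 2892 = (-45/4 + 2567) - 2892 = 10223/4 - 2892 = -1345/4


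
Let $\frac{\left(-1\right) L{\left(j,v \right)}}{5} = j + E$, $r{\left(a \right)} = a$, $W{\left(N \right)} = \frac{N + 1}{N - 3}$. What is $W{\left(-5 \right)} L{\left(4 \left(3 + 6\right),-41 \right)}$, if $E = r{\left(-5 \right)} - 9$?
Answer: $-55$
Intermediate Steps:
$W{\left(N \right)} = \frac{1 + N}{-3 + N}$
$E = -14$ ($E = -5 - 9 = -14$)
$L{\left(j,v \right)} = 70 - 5 j$ ($L{\left(j,v \right)} = - 5 \left(j - 14\right) = - 5 \left(-14 + j\right) = 70 - 5 j$)
$W{\left(-5 \right)} L{\left(4 \left(3 + 6\right),-41 \right)} = \frac{1 - 5}{-3 - 5} \left(70 - 5 \cdot 4 \left(3 + 6\right)\right) = \frac{1}{-8} \left(-4\right) \left(70 - 5 \cdot 4 \cdot 9\right) = \left(- \frac{1}{8}\right) \left(-4\right) \left(70 - 180\right) = \frac{70 - 180}{2} = \frac{1}{2} \left(-110\right) = -55$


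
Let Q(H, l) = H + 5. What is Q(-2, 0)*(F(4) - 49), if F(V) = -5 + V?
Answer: -150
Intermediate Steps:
Q(H, l) = 5 + H
Q(-2, 0)*(F(4) - 49) = (5 - 2)*((-5 + 4) - 49) = 3*(-1 - 49) = 3*(-50) = -150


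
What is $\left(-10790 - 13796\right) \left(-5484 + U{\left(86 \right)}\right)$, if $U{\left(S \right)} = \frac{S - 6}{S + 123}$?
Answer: $\frac{1483022344}{11} \approx 1.3482 \cdot 10^{8}$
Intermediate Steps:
$U{\left(S \right)} = \frac{-6 + S}{123 + S}$
$\left(-10790 - 13796\right) \left(-5484 + U{\left(86 \right)}\right) = \left(-10790 - 13796\right) \left(-5484 + \frac{-6 + 86}{123 + 86}\right) = - 24586 \left(-5484 + \frac{1}{209} \cdot 80\right) = - 24586 \left(-5484 + \frac{80}{209}\right) = \left(-24586\right) \left(- \frac{1146076}{209}\right) = \frac{1483022344}{11}$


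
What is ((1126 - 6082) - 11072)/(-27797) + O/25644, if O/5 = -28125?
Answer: -1165977031/237608756 ≈ -4.9071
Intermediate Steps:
O = -140625 (O = 5*(-28125) = -140625)
((1126 - 6082) - 11072)/(-27797) + O/25644 = ((1126 - 6082) - 11072)/(-27797) - 140625/25644 = (-4956 - 11072)*(-1/27797) - 140625*1/25644 = -16028*(-1/27797) - 46875/8548 = 16028/27797 - 46875/8548 = -1165977031/237608756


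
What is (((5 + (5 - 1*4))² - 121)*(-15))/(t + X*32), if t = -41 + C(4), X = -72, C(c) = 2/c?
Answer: -850/1563 ≈ -0.54383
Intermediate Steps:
t = -81/2 (t = -41 + 2/4 = -41 + 2*(¼) = -41 + ½ = -81/2 ≈ -40.500)
(((5 + (5 - 1*4))² - 121)*(-15))/(t + X*32) = (((5 + (5 - 1*4))² - 121)*(-15))/(-81/2 - 72*32) = (((5 + (5 - 4))² - 121)*(-15))/(-81/2 - 2304) = (((5 + 1)² - 121)*(-15))/(-4689/2) = ((6² - 121)*(-15))*(-2/4689) = ((36 - 121)*(-15))*(-2/4689) = -85*(-15)*(-2/4689) = 1275*(-2/4689) = -850/1563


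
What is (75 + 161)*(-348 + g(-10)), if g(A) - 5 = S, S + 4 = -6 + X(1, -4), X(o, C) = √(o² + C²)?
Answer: -83308 + 236*√17 ≈ -82335.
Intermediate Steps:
X(o, C) = √(C² + o²)
S = -10 + √17 (S = -4 + (-6 + √((-4)² + 1²)) = -4 + (-6 + √(16 + 1)) = -4 + (-6 + √17) = -10 + √17 ≈ -5.8769)
g(A) = -5 + √17 (g(A) = 5 + (-10 + √17) = -5 + √17)
(75 + 161)*(-348 + g(-10)) = (75 + 161)*(-348 + (-5 + √17)) = 236*(-353 + √17) = -83308 + 236*√17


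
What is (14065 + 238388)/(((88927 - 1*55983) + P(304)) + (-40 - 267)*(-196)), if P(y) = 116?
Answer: 252453/93232 ≈ 2.7078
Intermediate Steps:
(14065 + 238388)/(((88927 - 1*55983) + P(304)) + (-40 - 267)*(-196)) = (14065 + 238388)/(((88927 - 1*55983) + 116) + (-40 - 267)*(-196)) = 252453/(((88927 - 55983) + 116) - 307*(-196)) = 252453/((32944 + 116) + 60172) = 252453/(33060 + 60172) = 252453/93232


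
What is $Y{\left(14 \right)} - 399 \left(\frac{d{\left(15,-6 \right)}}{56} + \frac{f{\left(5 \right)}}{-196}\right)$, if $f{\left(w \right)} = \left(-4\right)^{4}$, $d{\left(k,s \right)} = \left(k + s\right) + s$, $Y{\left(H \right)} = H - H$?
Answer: $\frac{27987}{56} \approx 499.77$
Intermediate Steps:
$Y{\left(H \right)} = 0$
$d{\left(k,s \right)} = k + 2 s$
$f{\left(w \right)} = 256$
$Y{\left(14 \right)} - 399 \left(\frac{d{\left(15,-6 \right)}}{56} + \frac{f{\left(5 \right)}}{-196}\right) = 0 - 399 \left(\frac{15 + 2 \left(-6\right)}{56} + \frac{256}{-196}\right) = 0 - 399 \left(\left(15 - 12\right) \frac{1}{56} + 256 \left(- \frac{1}{196}\right)\right) = 0 - 399 \left(3 \cdot \frac{1}{56} - \frac{64}{49}\right) = 0 - 399 \left(\frac{3}{56} - \frac{64}{49}\right) = 0 - - \frac{27987}{56} = 0 + \frac{27987}{56} = \frac{27987}{56}$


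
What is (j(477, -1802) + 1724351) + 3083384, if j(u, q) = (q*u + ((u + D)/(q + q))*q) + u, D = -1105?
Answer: 3948344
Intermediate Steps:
j(u, q) = -1105/2 + 3*u/2 + q*u (j(u, q) = (q*u + ((u - 1105)/(q + q))*q) + u = (q*u + ((-1105 + u)/((2*q)))*q) + u = (q*u + ((-1105 + u)*(1/(2*q)))*q) + u = (q*u + ((-1105 + u)/(2*q))*q) + u = (q*u + (-1105/2 + u/2)) + u = (-1105/2 + u/2 + q*u) + u = -1105/2 + 3*u/2 + q*u)
(j(477, -1802) + 1724351) + 3083384 = ((-1105/2 + (3/2)*477 - 1802*477) + 1724351) + 3083384 = ((-1105/2 + 1431/2 - 859554) + 1724351) + 3083384 = (-859391 + 1724351) + 3083384 = 864960 + 3083384 = 3948344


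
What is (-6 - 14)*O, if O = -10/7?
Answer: 200/7 ≈ 28.571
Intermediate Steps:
O = -10/7 (O = -10*⅐ = -10/7 ≈ -1.4286)
(-6 - 14)*O = (-6 - 14)*(-10/7) = -20*(-10/7) = 200/7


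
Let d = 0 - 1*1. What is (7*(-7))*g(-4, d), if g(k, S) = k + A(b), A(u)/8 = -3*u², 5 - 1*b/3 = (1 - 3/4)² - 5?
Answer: 33453035/32 ≈ 1.0454e+6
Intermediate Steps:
d = -1 (d = 0 - 1 = -1)
b = 477/16 (b = 15 - 3*((1 - 3/4)² - 5) = 15 - 3*((1 - 3*¼)² - 5) = 15 - 3*((1 - ¾)² - 5) = 15 - 3*((¼)² - 5) = 15 - 3*(1/16 - 5) = 15 - 3*(-79/16) = 15 + 237/16 = 477/16 ≈ 29.813)
A(u) = -24*u² (A(u) = 8*(-3*u²) = -24*u²)
g(k, S) = -682587/32 + k (g(k, S) = k - 24*(477/16)² = k - 24*227529/256 = k - 682587/32 = -682587/32 + k)
(7*(-7))*g(-4, d) = (7*(-7))*(-682587/32 - 4) = -49*(-682715/32) = 33453035/32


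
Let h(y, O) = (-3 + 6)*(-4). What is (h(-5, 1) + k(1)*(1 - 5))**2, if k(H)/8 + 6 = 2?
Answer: 13456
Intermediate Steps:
h(y, O) = -12 (h(y, O) = 3*(-4) = -12)
k(H) = -32 (k(H) = -48 + 8*2 = -48 + 16 = -32)
(h(-5, 1) + k(1)*(1 - 5))**2 = (-12 - 32*(1 - 5))**2 = (-12 - 32*(-4))**2 = (-12 + 128)**2 = 116**2 = 13456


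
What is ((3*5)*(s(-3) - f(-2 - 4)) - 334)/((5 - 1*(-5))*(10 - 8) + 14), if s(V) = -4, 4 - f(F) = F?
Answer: -16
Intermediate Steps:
f(F) = 4 - F
((3*5)*(s(-3) - f(-2 - 4)) - 334)/((5 - 1*(-5))*(10 - 8) + 14) = ((3*5)*(-4 - (4 - (-2 - 4))) - 334)/((5 - 1*(-5))*(10 - 8) + 14) = (15*(-4 - (4 - 1*(-6))) - 334)/((5 + 5)*2 + 14) = (15*(-4 - (4 + 6)) - 334)/(10*2 + 14) = (15*(-4 - 1*10) - 334)/(20 + 14) = (15*(-4 - 10) - 334)/34 = (15*(-14) - 334)*(1/34) = (-210 - 334)*(1/34) = -544*1/34 = -16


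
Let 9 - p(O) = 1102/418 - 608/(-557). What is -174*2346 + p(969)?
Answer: -2501033606/6127 ≈ -4.0820e+5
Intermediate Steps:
p(O) = 32302/6127 (p(O) = 9 - (1102/418 - 608/(-557)) = 9 - (1102*(1/418) - 608*(-1/557)) = 9 - (29/11 + 608/557) = 9 - 1*22841/6127 = 9 - 22841/6127 = 32302/6127)
-174*2346 + p(969) = -174*2346 + 32302/6127 = -408204 + 32302/6127 = -2501033606/6127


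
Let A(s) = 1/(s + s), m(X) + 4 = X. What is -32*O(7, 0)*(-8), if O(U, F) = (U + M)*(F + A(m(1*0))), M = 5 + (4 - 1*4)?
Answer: -384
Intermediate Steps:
m(X) = -4 + X
A(s) = 1/(2*s)
M = 5 (M = 5 + (4 - 4) = 5 + 0 = 5)
O(U, F) = (5 + U)*(-1/8 + F) (O(U, F) = (U + 5)*(F + 1/(2*(-4 + 1*0))) = (5 + U)*(F + 1/(2*(-4 + 0))) = (5 + U)*(F + (1/2)/(-4)) = (5 + U)*(F + (1/2)*(-1/4)) = (5 + U)*(F - 1/8) = (5 + U)*(-1/8 + F))
-32*O(7, 0)*(-8) = -32*(-5/8 + 5*0 - 1/8*7 + 0*7)*(-8) = -32*(-5/8 + 0 - 7/8 + 0)*(-8) = -32*(-3/2)*(-8) = 48*(-8) = -384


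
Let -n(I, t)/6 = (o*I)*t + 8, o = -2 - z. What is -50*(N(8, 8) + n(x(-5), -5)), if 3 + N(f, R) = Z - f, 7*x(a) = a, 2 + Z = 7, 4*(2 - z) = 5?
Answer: -1725/7 ≈ -246.43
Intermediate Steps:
z = ¾ (z = 2 - ¼*5 = 2 - 5/4 = ¾ ≈ 0.75000)
Z = 5 (Z = -2 + 7 = 5)
o = -11/4 (o = -2 - 1*¾ = -2 - ¾ = -11/4 ≈ -2.7500)
x(a) = a/7
n(I, t) = -48 + 33*I*t/2 (n(I, t) = -6*((-11*I/4)*t + 8) = -6*(-11*I*t/4 + 8) = -6*(8 - 11*I*t/4) = -48 + 33*I*t/2)
N(f, R) = 2 - f (N(f, R) = -3 + (5 - f) = 2 - f)
-50*(N(8, 8) + n(x(-5), -5)) = -50*((2 - 1*8) + (-48 + (33/2)*((⅐)*(-5))*(-5))) = -50*((2 - 8) + (-48 + (33/2)*(-5/7)*(-5))) = -50*(-6 + (-48 + 825/14)) = -50*(-6 + 153/14) = -50*69/14 = -1725/7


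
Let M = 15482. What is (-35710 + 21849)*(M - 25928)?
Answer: 144792006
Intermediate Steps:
(-35710 + 21849)*(M - 25928) = (-35710 + 21849)*(15482 - 25928) = -13861*(-10446) = 144792006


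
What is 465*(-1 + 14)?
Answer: 6045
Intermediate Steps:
465*(-1 + 14) = 465*13 = 6045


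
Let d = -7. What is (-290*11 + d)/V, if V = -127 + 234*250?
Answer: -3197/58373 ≈ -0.054768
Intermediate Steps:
V = 58373 (V = -127 + 58500 = 58373)
(-290*11 + d)/V = (-290*11 - 7)/58373 = (-3190 - 7)*(1/58373) = -3197*1/58373 = -3197/58373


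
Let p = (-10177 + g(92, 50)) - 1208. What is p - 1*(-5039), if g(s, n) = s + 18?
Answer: -6236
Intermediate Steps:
g(s, n) = 18 + s
p = -11275 (p = (-10177 + (18 + 92)) - 1208 = (-10177 + 110) - 1208 = -10067 - 1208 = -11275)
p - 1*(-5039) = -11275 - 1*(-5039) = -11275 + 5039 = -6236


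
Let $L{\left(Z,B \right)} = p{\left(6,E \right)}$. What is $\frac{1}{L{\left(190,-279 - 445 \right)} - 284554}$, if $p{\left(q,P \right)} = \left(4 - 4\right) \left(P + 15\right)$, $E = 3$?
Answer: $- \frac{1}{284554} \approx -3.5143 \cdot 10^{-6}$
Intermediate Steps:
$p{\left(q,P \right)} = 0$ ($p{\left(q,P \right)} = 0 \left(15 + P\right) = 0$)
$L{\left(Z,B \right)} = 0$
$\frac{1}{L{\left(190,-279 - 445 \right)} - 284554} = \frac{1}{0 - 284554} = \frac{1}{-284554} = - \frac{1}{284554}$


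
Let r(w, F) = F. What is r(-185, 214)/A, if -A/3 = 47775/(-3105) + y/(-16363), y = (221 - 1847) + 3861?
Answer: 120808029/26289400 ≈ 4.5953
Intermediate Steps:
y = 2235 (y = -1626 + 3861 = 2235)
A = 52578800/1129047 (A = -3*(47775/(-3105) + 2235/(-16363)) = -3*(47775*(-1/3105) + 2235*(-1/16363)) = -3*(-3185/207 - 2235/16363) = -3*(-52578800/3387141) = 52578800/1129047 ≈ 46.569)
r(-185, 214)/A = 214/(52578800/1129047) = 214*(1129047/52578800) = 120808029/26289400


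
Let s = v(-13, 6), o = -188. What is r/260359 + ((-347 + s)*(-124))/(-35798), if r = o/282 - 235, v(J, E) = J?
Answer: -17446293233/13980497223 ≈ -1.2479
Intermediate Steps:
s = -13
r = -707/3 (r = -188/282 - 235 = (1/282)*(-188) - 235 = -⅔ - 235 = -707/3 ≈ -235.67)
r/260359 + ((-347 + s)*(-124))/(-35798) = -707/3/260359 + ((-347 - 13)*(-124))/(-35798) = -707/3*1/260359 - 360*(-124)*(-1/35798) = -707/781077 + 44640*(-1/35798) = -707/781077 - 22320/17899 = -17446293233/13980497223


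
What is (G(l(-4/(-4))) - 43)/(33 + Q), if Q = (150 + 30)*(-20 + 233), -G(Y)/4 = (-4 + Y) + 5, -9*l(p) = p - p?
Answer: -47/38373 ≈ -0.0012248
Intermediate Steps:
l(p) = 0 (l(p) = -(p - p)/9 = -⅑*0 = 0)
G(Y) = -4 - 4*Y (G(Y) = -4*((-4 + Y) + 5) = -4*(1 + Y) = -4 - 4*Y)
Q = 38340 (Q = 180*213 = 38340)
(G(l(-4/(-4))) - 43)/(33 + Q) = ((-4 - 4*0) - 43)/(33 + 38340) = ((-4 + 0) - 43)/38373 = (-4 - 43)*(1/38373) = -47*1/38373 = -47/38373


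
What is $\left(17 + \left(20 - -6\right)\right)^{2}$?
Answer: $1849$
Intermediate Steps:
$\left(17 + \left(20 - -6\right)\right)^{2} = \left(17 + \left(20 + 6\right)\right)^{2} = \left(17 + 26\right)^{2} = 43^{2} = 1849$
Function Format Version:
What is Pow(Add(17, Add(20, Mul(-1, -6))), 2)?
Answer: 1849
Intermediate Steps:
Pow(Add(17, Add(20, Mul(-1, -6))), 2) = Pow(Add(17, Add(20, 6)), 2) = Pow(Add(17, 26), 2) = Pow(43, 2) = 1849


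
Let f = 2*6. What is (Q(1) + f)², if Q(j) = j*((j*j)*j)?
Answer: 169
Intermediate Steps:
f = 12
Q(j) = j⁴ (Q(j) = j*(j²*j) = j*j³ = j⁴)
(Q(1) + f)² = (1⁴ + 12)² = (1 + 12)² = 13² = 169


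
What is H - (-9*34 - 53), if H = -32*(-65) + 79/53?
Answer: 129346/53 ≈ 2440.5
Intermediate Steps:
H = 110319/53 (H = 2080 + 79*(1/53) = 2080 + 79/53 = 110319/53 ≈ 2081.5)
H - (-9*34 - 53) = 110319/53 - (-9*34 - 53) = 110319/53 - (-306 - 53) = 110319/53 - 1*(-359) = 110319/53 + 359 = 129346/53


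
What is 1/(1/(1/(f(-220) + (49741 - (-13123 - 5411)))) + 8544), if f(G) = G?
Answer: 1/76599 ≈ 1.3055e-5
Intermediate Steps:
1/(1/(1/(f(-220) + (49741 - (-13123 - 5411)))) + 8544) = 1/(1/(1/(-220 + (49741 - (-13123 - 5411)))) + 8544) = 1/(1/(1/(-220 + (49741 - 1*(-18534)))) + 8544) = 1/(1/(1/(-220 + (49741 + 18534))) + 8544) = 1/(1/(1/(-220 + 68275)) + 8544) = 1/(1/(1/68055) + 8544) = 1/(68055 + 8544) = 1/76599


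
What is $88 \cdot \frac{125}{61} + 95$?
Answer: $\frac{16795}{61} \approx 275.33$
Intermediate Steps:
$88 \cdot \frac{125}{61} + 95 = \frac{11000}{61} + 95 = \frac{16795}{61}$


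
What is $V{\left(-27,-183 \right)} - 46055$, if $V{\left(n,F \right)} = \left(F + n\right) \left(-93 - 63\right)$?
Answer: $-13295$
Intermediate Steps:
$V{\left(n,F \right)} = - 156 F - 156 n$ ($V{\left(n,F \right)} = \left(F + n\right) \left(-156\right) = - 156 F - 156 n$)
$V{\left(-27,-183 \right)} - 46055 = \left(\left(-156\right) \left(-183\right) - -4212\right) - 46055 = \left(28548 + 4212\right) - 46055 = 32760 - 46055 = -13295$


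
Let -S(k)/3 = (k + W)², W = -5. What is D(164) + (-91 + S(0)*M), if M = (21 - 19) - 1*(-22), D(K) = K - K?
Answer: -1891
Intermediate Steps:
S(k) = -3*(-5 + k)² (S(k) = -3*(k - 5)² = -3*(-5 + k)²)
D(K) = 0
M = 24 (M = 2 + 22 = 24)
D(164) + (-91 + S(0)*M) = 0 + (-91 - 3*(-5 + 0)²*24) = 0 + (-91 - 3*(-5)²*24) = 0 + (-91 - 3*25*24) = 0 + (-91 - 75*24) = 0 + (-91 - 1800) = 0 - 1891 = -1891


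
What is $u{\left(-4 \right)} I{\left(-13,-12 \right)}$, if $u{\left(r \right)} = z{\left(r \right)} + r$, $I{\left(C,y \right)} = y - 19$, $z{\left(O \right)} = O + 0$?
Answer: $248$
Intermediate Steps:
$z{\left(O \right)} = O$
$I{\left(C,y \right)} = -19 + y$ ($I{\left(C,y \right)} = y - 19 = -19 + y$)
$u{\left(r \right)} = 2 r$ ($u{\left(r \right)} = r + r = 2 r$)
$u{\left(-4 \right)} I{\left(-13,-12 \right)} = 2 \left(-4\right) \left(-19 - 12\right) = \left(-8\right) \left(-31\right) = 248$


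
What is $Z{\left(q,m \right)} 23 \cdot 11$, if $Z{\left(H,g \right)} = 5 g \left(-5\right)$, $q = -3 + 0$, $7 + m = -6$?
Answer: $82225$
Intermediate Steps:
$m = -13$ ($m = -7 - 6 = -13$)
$q = -3$
$Z{\left(H,g \right)} = - 25 g$
$Z{\left(q,m \right)} 23 \cdot 11 = \left(-25\right) \left(-13\right) 23 \cdot 11 = 325 \cdot 23 \cdot 11 = 7475 \cdot 11 = 82225$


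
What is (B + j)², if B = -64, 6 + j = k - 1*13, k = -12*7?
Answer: 27889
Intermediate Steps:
k = -84
j = -103 (j = -6 + (-84 - 1*13) = -6 + (-84 - 13) = -6 - 97 = -103)
(B + j)² = (-64 - 103)² = (-167)² = 27889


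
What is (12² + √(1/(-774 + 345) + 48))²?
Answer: (61776 + √8833539)²/184041 ≈ 22779.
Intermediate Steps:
(12² + √(1/(-774 + 345) + 48))² = (144 + √(1/(-429) + 48))² = (144 + √(-1/429 + 48))² = (144 + √(20591/429))² = (144 + √8833539/429)²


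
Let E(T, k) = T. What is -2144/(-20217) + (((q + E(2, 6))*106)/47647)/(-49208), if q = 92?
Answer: 23710613513/223589871066 ≈ 0.10605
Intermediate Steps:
-2144/(-20217) + (((q + E(2, 6))*106)/47647)/(-49208) = -2144/(-20217) + (((92 + 2)*106)/47647)/(-49208) = -2144*(-1/20217) + ((94*106)*(1/47647))*(-1/49208) = 2144/20217 + (9964*(1/47647))*(-1/49208) = 2144/20217 + (188/899)*(-1/49208) = 2144/20217 - 47/11059498 = 23710613513/223589871066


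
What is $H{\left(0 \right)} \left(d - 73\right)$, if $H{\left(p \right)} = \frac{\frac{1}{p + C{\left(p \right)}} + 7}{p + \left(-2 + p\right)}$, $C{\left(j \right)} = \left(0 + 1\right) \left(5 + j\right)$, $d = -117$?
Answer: $684$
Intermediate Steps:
$C{\left(j \right)} = 5 + j$ ($C{\left(j \right)} = 1 \left(5 + j\right) = 5 + j$)
$H{\left(p \right)} = \frac{7 + \frac{1}{5 + 2 p}}{-2 + 2 p}$ ($H{\left(p \right)} = \frac{\frac{1}{p + \left(5 + p\right)} + 7}{p + \left(-2 + p\right)} = \frac{\frac{1}{5 + 2 p} + 7}{-2 + 2 p} = \frac{7 + \frac{1}{5 + 2 p}}{-2 + 2 p}$)
$H{\left(0 \right)} \left(d - 73\right) = \frac{18 + 7 \cdot 0}{-5 + 2 \cdot 0^{2} + 3 \cdot 0} \left(-117 - 73\right) = \frac{18 + 0}{-5 + 2 \cdot 0 + 0} \left(-190\right) = \frac{1}{-5 + 0 + 0} \cdot 18 \left(-190\right) = \frac{1}{-5} \cdot 18 \left(-190\right) = \left(- \frac{1}{5}\right) 18 \left(-190\right) = \left(- \frac{18}{5}\right) \left(-190\right) = 684$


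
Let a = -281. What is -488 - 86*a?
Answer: 23678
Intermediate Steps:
-488 - 86*a = -488 - 86*(-281) = -488 + 24166 = 23678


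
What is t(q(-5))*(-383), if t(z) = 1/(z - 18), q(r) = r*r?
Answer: -383/7 ≈ -54.714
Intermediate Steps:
q(r) = r²
t(z) = 1/(-18 + z)
t(q(-5))*(-383) = -383/(-18 + (-5)²) = -383/(-18 + 25) = -383/7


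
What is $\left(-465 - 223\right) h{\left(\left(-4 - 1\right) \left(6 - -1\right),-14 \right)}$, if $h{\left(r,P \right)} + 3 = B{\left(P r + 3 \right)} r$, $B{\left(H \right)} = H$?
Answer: $11873504$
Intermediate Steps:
$h{\left(r,P \right)} = -3 + r \left(3 + P r\right)$ ($h{\left(r,P \right)} = -3 + \left(P r + 3\right) r = -3 + \left(3 + P r\right) r = -3 + r \left(3 + P r\right)$)
$\left(-465 - 223\right) h{\left(\left(-4 - 1\right) \left(6 - -1\right),-14 \right)} = \left(-465 - 223\right) \left(-3 + \left(-4 - 1\right) \left(6 - -1\right) \left(3 - 14 \left(-4 - 1\right) \left(6 - -1\right)\right)\right) = - 688 \left(-3 + - 5 \left(6 + 1\right) \left(3 - 14 \left(- 5 \left(6 + 1\right)\right)\right)\right) = - 688 \left(-3 + \left(-5\right) 7 \left(3 - 14 \left(\left(-5\right) 7\right)\right)\right) = - 688 \left(-3 - 35 \left(3 - -490\right)\right) = - 688 \left(-3 - 35 \left(3 + 490\right)\right) = - 688 \left(-3 - 17255\right) = \left(-688\right) \left(-17258\right) = 11873504$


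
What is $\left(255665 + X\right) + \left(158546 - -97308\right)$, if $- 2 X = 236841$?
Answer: $\frac{786197}{2} \approx 3.931 \cdot 10^{5}$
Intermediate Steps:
$X = - \frac{236841}{2}$ ($X = \left(- \frac{1}{2}\right) 236841 = - \frac{236841}{2} \approx -1.1842 \cdot 10^{5}$)
$\left(255665 + X\right) + \left(158546 - -97308\right) = \left(255665 - \frac{236841}{2}\right) + \left(158546 - -97308\right) = \frac{274489}{2} + \left(158546 + 97308\right) = \frac{274489}{2} + 255854 = \frac{786197}{2}$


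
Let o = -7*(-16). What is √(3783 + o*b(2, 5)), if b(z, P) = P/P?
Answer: √3895 ≈ 62.410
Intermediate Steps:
b(z, P) = 1
o = 112
√(3783 + o*b(2, 5)) = √(3783 + 112*1) = √(3783 + 112) = √3895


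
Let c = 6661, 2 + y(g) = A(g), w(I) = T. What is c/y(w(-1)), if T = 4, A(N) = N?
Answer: 6661/2 ≈ 3330.5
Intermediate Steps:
w(I) = 4
y(g) = -2 + g
c/y(w(-1)) = 6661/(-2 + 4) = 6661/2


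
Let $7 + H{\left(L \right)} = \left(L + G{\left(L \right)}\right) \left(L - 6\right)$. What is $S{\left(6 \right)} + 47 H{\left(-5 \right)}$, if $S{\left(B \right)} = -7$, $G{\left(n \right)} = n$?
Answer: $4834$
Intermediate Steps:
$H{\left(L \right)} = -7 + 2 L \left(-6 + L\right)$ ($H{\left(L \right)} = -7 + \left(L + L\right) \left(L - 6\right) = -7 + 2 L \left(-6 + L\right)$)
$S{\left(6 \right)} + 47 H{\left(-5 \right)} = -7 + 47 \left(-7 - -60 + 2 \left(-5\right)^{2}\right) = -7 + 47 \left(-7 + 60 + 2 \cdot 25\right) = -7 + 47 \left(-7 + 60 + 50\right) = -7 + 47 \cdot 103 = -7 + 4841 = 4834$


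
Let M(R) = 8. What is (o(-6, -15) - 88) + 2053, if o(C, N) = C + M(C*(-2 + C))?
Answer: 1967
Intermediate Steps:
o(C, N) = 8 + C (o(C, N) = C + 8 = 8 + C)
(o(-6, -15) - 88) + 2053 = ((8 - 6) - 88) + 2053 = (2 - 88) + 2053 = -86 + 2053 = 1967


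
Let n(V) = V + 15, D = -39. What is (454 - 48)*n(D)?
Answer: -9744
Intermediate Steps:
n(V) = 15 + V
(454 - 48)*n(D) = (454 - 48)*(15 - 39) = 406*(-24) = -9744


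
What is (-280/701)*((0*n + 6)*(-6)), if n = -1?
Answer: 10080/701 ≈ 14.379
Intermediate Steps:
(-280/701)*((0*n + 6)*(-6)) = (-280/701)*((0*(-1) + 6)*(-6)) = (-280*1/701)*((0 + 6)*(-6)) = -1680*(-6)/701 = -280/701*(-36) = 10080/701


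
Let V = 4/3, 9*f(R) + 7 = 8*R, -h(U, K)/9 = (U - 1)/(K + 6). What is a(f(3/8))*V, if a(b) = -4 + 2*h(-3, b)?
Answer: 896/75 ≈ 11.947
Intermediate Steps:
h(U, K) = -9*(-1 + U)/(6 + K) (h(U, K) = -9*(U - 1)/(K + 6) = -9*(-1 + U)/(6 + K))
f(R) = -7/9 + 8*R/9 (f(R) = -7/9 + (8*R)/9 = -7/9 + 8*R/9)
a(b) = -4 + 72/(6 + b) (a(b) = -4 + 2*(9*(1 - 1*(-3))/(6 + b)) = -4 + 2*(9*(1 + 3)/(6 + b)) = -4 + 2*(9*4/(6 + b)) = -4 + 2*(36/(6 + b)) = -4 + 72/(6 + b))
V = 4/3 (V = 4*(1/3) = 4/3 ≈ 1.3333)
a(f(3/8))*V = (4*(12 - (-7/9 + 8*(3/8)/9))/(6 + (-7/9 + 8*(3/8)/9)))*(4/3) = (4*(12 - (-7/9 + 8*(3*(1/8))/9))/(6 + (-7/9 + 8*(3*(1/8))/9)))*(4/3) = (4*(12 - (-7/9 + (8/9)*(3/8)))/(6 + (-7/9 + (8/9)*(3/8))))*(4/3) = (4*(12 - (-7/9 + 1/3))/(6 + (-7/9 + 1/3)))*(4/3) = (4*(12 - 1*(-4/9))/(6 - 4/9))*(4/3) = (4*(12 + 4/9)/(50/9))*(4/3) = (4*(9/50)*(112/9))*(4/3) = (224/25)*(4/3) = 896/75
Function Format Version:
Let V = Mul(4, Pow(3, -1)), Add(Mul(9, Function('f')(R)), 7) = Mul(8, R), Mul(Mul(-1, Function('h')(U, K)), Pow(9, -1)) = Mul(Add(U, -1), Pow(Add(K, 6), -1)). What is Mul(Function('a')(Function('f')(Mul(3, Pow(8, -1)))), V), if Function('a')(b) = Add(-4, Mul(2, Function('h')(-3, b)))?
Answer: Rational(896, 75) ≈ 11.947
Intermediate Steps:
Function('h')(U, K) = Mul(-9, Pow(Add(6, K), -1), Add(-1, U)) (Function('h')(U, K) = Mul(-9, Mul(Add(U, -1), Pow(Add(K, 6), -1))) = Mul(-9, Mul(Add(-1, U), Pow(Add(6, K), -1))) = Mul(-9, Mul(Pow(Add(6, K), -1), Add(-1, U))) = Mul(-9, Pow(Add(6, K), -1), Add(-1, U)))
Function('f')(R) = Add(Rational(-7, 9), Mul(Rational(8, 9), R)) (Function('f')(R) = Add(Rational(-7, 9), Mul(Rational(1, 9), Mul(8, R))) = Add(Rational(-7, 9), Mul(Rational(8, 9), R)))
Function('a')(b) = Add(-4, Mul(72, Pow(Add(6, b), -1))) (Function('a')(b) = Add(-4, Mul(2, Mul(9, Pow(Add(6, b), -1), Add(1, Mul(-1, -3))))) = Add(-4, Mul(2, Mul(9, Pow(Add(6, b), -1), Add(1, 3)))) = Add(-4, Mul(2, Mul(9, Pow(Add(6, b), -1), 4))) = Add(-4, Mul(2, Mul(36, Pow(Add(6, b), -1)))) = Add(-4, Mul(72, Pow(Add(6, b), -1))))
V = Rational(4, 3) (V = Mul(4, Rational(1, 3)) = Rational(4, 3) ≈ 1.3333)
Mul(Function('a')(Function('f')(Mul(3, Pow(8, -1)))), V) = Mul(Mul(4, Pow(Add(6, Add(Rational(-7, 9), Mul(Rational(8, 9), Mul(3, Pow(8, -1))))), -1), Add(12, Mul(-1, Add(Rational(-7, 9), Mul(Rational(8, 9), Mul(3, Pow(8, -1))))))), Rational(4, 3)) = Mul(Mul(4, Pow(Add(6, Add(Rational(-7, 9), Mul(Rational(8, 9), Mul(3, Rational(1, 8))))), -1), Add(12, Mul(-1, Add(Rational(-7, 9), Mul(Rational(8, 9), Mul(3, Rational(1, 8))))))), Rational(4, 3)) = Mul(Mul(4, Pow(Add(6, Add(Rational(-7, 9), Mul(Rational(8, 9), Rational(3, 8)))), -1), Add(12, Mul(-1, Add(Rational(-7, 9), Mul(Rational(8, 9), Rational(3, 8)))))), Rational(4, 3)) = Mul(Mul(4, Pow(Add(6, Add(Rational(-7, 9), Rational(1, 3))), -1), Add(12, Mul(-1, Add(Rational(-7, 9), Rational(1, 3))))), Rational(4, 3)) = Mul(Mul(4, Pow(Add(6, Rational(-4, 9)), -1), Add(12, Mul(-1, Rational(-4, 9)))), Rational(4, 3)) = Mul(Mul(4, Pow(Rational(50, 9), -1), Add(12, Rational(4, 9))), Rational(4, 3)) = Mul(Mul(4, Rational(9, 50), Rational(112, 9)), Rational(4, 3)) = Mul(Rational(224, 25), Rational(4, 3)) = Rational(896, 75)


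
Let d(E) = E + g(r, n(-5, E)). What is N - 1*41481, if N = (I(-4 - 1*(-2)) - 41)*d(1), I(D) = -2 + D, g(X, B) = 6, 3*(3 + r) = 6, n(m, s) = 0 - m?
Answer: -41796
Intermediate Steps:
n(m, s) = -m
r = -1 (r = -3 + (⅓)*6 = -3 + 2 = -1)
d(E) = 6 + E (d(E) = E + 6 = 6 + E)
N = -315 (N = ((-2 + (-4 - 1*(-2))) - 41)*(6 + 1) = ((-2 + (-4 + 2)) - 41)*7 = ((-2 - 2) - 41)*7 = (-4 - 41)*7 = -45*7 = -315)
N - 1*41481 = -315 - 1*41481 = -315 - 41481 = -41796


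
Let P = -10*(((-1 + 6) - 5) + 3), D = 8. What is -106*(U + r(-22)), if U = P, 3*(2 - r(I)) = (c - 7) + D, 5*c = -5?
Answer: 2968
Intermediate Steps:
c = -1 (c = (1/5)*(-5) = -1)
P = -30 (P = -10*((5 - 5) + 3) = -10*(0 + 3) = -10*3 = -30)
r(I) = 2 (r(I) = 2 - ((-1 - 7) + 8)/3 = 2 - (-8 + 8)/3 = 2 - 1/3*0 = 2 + 0 = 2)
U = -30
-106*(U + r(-22)) = -106*(-30 + 2) = -106*(-28) = 2968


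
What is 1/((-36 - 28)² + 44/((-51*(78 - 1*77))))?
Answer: 51/208852 ≈ 0.00024419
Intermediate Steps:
1/((-36 - 28)² + 44/((-51*(78 - 1*77)))) = 1/((-64)² + 44/((-51*(78 - 77)))) = 1/(4096 + 44/((-51*1))) = 1/(4096 + 44/(-51)) = 1/(4096 + 44*(-1/51)) = 1/(4096 - 44/51) = 1/(208852/51) = 51/208852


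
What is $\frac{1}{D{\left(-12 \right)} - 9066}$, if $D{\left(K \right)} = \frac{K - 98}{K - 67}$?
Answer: $- \frac{79}{716104} \approx -0.00011032$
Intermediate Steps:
$D{\left(K \right)} = \frac{-98 + K}{-67 + K}$
$\frac{1}{D{\left(-12 \right)} - 9066} = \frac{1}{\frac{-98 - 12}{-67 - 12} - 9066} = \frac{1}{\frac{1}{-79} \left(-110\right) - 9066} = \frac{1}{\left(- \frac{1}{79}\right) \left(-110\right) - 9066} = \frac{1}{\frac{110}{79} - 9066} = \frac{1}{- \frac{716104}{79}} = - \frac{79}{716104}$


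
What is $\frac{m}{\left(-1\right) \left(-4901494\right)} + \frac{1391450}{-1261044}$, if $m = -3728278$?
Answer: $- \frac{2880426607133}{1545249899934} \approx -1.8641$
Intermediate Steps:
$\frac{m}{\left(-1\right) \left(-4901494\right)} + \frac{1391450}{-1261044} = - \frac{3728278}{\left(-1\right) \left(-4901494\right)} + \frac{1391450}{-1261044} = - \frac{3728278}{4901494} + 1391450 \left(- \frac{1}{1261044}\right) = \left(-3728278\right) \frac{1}{4901494} - \frac{695725}{630522} = - \frac{1864139}{2450747} - \frac{695725}{630522} = - \frac{2880426607133}{1545249899934}$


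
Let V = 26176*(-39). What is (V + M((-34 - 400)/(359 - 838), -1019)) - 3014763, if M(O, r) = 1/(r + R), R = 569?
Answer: -1816032151/450 ≈ -4.0356e+6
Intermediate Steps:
M(O, r) = 1/(569 + r) (M(O, r) = 1/(r + 569) = 1/(569 + r))
V = -1020864
(V + M((-34 - 400)/(359 - 838), -1019)) - 3014763 = (-1020864 + 1/(569 - 1019)) - 3014763 = (-1020864 + 1/(-450)) - 3014763 = (-1020864 - 1/450) - 3014763 = -459388801/450 - 3014763 = -1816032151/450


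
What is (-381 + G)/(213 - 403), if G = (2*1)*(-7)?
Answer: 79/38 ≈ 2.0789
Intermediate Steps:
G = -14 (G = 2*(-7) = -14)
(-381 + G)/(213 - 403) = (-381 - 14)/(213 - 403) = -395/(-190) = -395*(-1/190) = 79/38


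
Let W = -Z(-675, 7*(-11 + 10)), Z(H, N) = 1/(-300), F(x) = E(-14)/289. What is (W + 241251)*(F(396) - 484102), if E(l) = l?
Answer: -843808507921091/7225 ≈ -1.1679e+11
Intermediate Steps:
F(x) = -14/289
Z(H, N) = -1/300
W = 1/300 (W = -1*(-1/300) = 1/300 ≈ 0.0033333)
(W + 241251)*(F(396) - 484102) = (1/300 + 241251)*(-14/289 - 484102) = (72375301/300)*(-139905492/289) = -843808507921091/7225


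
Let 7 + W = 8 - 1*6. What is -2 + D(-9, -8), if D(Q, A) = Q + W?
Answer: -16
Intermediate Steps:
W = -5 (W = -7 + (8 - 1*6) = -7 + (8 - 6) = -7 + 2 = -5)
D(Q, A) = -5 + Q (D(Q, A) = Q - 5 = -5 + Q)
-2 + D(-9, -8) = -2 + (-5 - 9) = -2 - 14 = -16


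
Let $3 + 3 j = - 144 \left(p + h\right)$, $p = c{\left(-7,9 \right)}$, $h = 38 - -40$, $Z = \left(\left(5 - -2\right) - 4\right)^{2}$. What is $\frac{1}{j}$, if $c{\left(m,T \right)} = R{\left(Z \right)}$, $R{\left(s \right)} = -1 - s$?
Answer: $- \frac{1}{3265} \approx -0.00030628$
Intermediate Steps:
$Z = 9$ ($Z = \left(\left(5 + 2\right) - 4\right)^{2} = \left(7 - 4\right)^{2} = 3^{2} = 9$)
$h = 78$ ($h = 38 + 40 = 78$)
$c{\left(m,T \right)} = -10$ ($c{\left(m,T \right)} = -1 - 9 = -10$)
$p = -10$
$j = -3265$ ($j = -1 + \frac{\left(-144\right) \left(-10 + 78\right)}{3} = -1 + \frac{\left(-144\right) 68}{3} = -1 + \frac{1}{3} \left(-9792\right) = -1 - 3264 = -3265$)
$\frac{1}{j} = \frac{1}{-3265} = - \frac{1}{3265}$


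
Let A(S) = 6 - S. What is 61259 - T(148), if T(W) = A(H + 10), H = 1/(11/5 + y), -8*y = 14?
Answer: 551387/9 ≈ 61265.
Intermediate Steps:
y = -7/4 (y = -⅛*14 = -7/4 ≈ -1.7500)
H = 20/9 (H = 1/(11/5 - 7/4) = 1/(9/20) = 20/9 ≈ 2.2222)
T(W) = -56/9 (T(W) = 6 - (20/9 + 10) = 6 - 1*110/9 = 6 - 110/9 = -56/9)
61259 - T(148) = 61259 - 1*(-56/9) = 61259 + 56/9 = 551387/9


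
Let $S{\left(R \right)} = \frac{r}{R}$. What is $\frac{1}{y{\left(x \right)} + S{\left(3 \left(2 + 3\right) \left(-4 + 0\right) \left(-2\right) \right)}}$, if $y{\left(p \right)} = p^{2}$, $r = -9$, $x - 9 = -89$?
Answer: $\frac{40}{255997} \approx 0.00015625$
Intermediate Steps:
$x = -80$ ($x = 9 - 89 = -80$)
$S{\left(R \right)} = - \frac{9}{R}$
$\frac{1}{y{\left(x \right)} + S{\left(3 \left(2 + 3\right) \left(-4 + 0\right) \left(-2\right) \right)}} = \frac{1}{\left(-80\right)^{2} - \frac{9}{3 \left(2 + 3\right) \left(-4 + 0\right) \left(-2\right)}} = \frac{1}{6400 - \frac{9}{3 \cdot 5 \left(-4\right) \left(-2\right)}} = \frac{1}{6400 - \frac{9}{3 \left(-20\right) \left(-2\right)}} = \frac{1}{6400 - \frac{9}{\left(-60\right) \left(-2\right)}} = \frac{1}{6400 - \frac{9}{120}} = \frac{1}{6400 - \frac{3}{40}} = \frac{1}{\frac{255997}{40}} = \frac{40}{255997}$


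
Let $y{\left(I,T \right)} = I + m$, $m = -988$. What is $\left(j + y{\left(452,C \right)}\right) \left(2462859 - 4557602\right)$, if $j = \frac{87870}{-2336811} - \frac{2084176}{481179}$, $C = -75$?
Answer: $\frac{424258127187443711050}{374808126723} \approx 1.1319 \cdot 10^{9}$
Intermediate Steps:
$y{\left(I,T \right)} = -988 + I$ ($y{\left(I,T \right)} = I - 988 = -988 + I$)
$j = - \frac{1637535533822}{374808126723}$ ($j = 87870 \left(- \frac{1}{2336811}\right) - \frac{2084176}{481179} = - \frac{29290}{778937} - \frac{2084176}{481179} = - \frac{1637535533822}{374808126723} \approx -4.369$)
$\left(j + y{\left(452,C \right)}\right) \left(2462859 - 4557602\right) = \left(- \frac{1637535533822}{374808126723} + \left(-988 + 452\right)\right) \left(2462859 - 4557602\right) = \left(- \frac{1637535533822}{374808126723} - 536\right) \left(-2094743\right) = \left(- \frac{202534691457350}{374808126723}\right) \left(-2094743\right) = \frac{424258127187443711050}{374808126723}$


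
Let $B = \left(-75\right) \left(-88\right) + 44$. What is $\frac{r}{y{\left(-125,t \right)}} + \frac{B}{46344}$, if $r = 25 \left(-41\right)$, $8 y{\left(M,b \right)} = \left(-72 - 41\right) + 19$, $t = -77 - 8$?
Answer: $\frac{47580667}{544542} \approx 87.377$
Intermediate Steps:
$t = -85$
$B = 6644$ ($B = 6600 + 44 = 6644$)
$y{\left(M,b \right)} = - \frac{47}{4}$ ($y{\left(M,b \right)} = \frac{\left(-72 - 41\right) + 19}{8} = \frac{-113 + 19}{8} = \frac{1}{8} \left(-94\right) = - \frac{47}{4}$)
$r = -1025$
$\frac{r}{y{\left(-125,t \right)}} + \frac{B}{46344} = - \frac{1025}{- \frac{47}{4}} + \frac{6644}{46344} = \left(-1025\right) \left(- \frac{4}{47}\right) + 6644 \cdot \frac{1}{46344} = \frac{4100}{47} + \frac{1661}{11586} = \frac{47580667}{544542}$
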